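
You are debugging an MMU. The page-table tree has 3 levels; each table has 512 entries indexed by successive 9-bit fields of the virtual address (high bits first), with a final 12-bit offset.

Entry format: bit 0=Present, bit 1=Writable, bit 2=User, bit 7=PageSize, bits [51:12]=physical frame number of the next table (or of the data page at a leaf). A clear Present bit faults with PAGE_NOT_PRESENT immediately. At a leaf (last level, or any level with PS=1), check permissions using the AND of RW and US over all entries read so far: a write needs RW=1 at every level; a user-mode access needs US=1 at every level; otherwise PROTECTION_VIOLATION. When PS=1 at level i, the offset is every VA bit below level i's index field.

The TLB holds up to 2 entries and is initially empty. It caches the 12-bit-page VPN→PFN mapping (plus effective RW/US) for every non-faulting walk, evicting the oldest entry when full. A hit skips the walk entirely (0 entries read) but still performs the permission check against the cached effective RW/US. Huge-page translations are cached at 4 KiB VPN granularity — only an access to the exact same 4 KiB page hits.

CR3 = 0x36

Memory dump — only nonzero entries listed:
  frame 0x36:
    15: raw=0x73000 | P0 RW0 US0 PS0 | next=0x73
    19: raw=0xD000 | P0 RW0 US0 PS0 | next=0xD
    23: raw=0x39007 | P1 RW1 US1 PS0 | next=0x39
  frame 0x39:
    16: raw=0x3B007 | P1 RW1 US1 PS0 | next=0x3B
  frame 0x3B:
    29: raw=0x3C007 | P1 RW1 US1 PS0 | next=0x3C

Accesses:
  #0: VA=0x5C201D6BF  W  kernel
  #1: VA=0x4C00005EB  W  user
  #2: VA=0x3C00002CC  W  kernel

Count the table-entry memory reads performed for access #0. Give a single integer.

Walk each access:
#0 VA=0x5C201D6BF (w,kernel):
  L0: frame=0x36 idx=23 entry=0x39007 [P=1 RW=1 US=1 PS=0]
  L1: frame=0x39 idx=16 entry=0x3B007 [P=1 RW=1 US=1 PS=0]
  L2: frame=0x3B idx=29 entry=0x3C007 [P=1 RW=1 US=1 PS=0]
  → PA=0x3C6BF  (3 entries read)
#1 VA=0x4C00005EB (w,user):
  L0: frame=0x36 idx=19 entry=0xD000 [P=0 RW=0 US=0 PS=0]
  → PAGE_NOT_PRESENT  (1 entries read)
#2 VA=0x3C00002CC (w,kernel):
  L0: frame=0x36 idx=15 entry=0x73000 [P=0 RW=0 US=0 PS=0]
  → PAGE_NOT_PRESENT  (1 entries read)

Entries read for #0: 3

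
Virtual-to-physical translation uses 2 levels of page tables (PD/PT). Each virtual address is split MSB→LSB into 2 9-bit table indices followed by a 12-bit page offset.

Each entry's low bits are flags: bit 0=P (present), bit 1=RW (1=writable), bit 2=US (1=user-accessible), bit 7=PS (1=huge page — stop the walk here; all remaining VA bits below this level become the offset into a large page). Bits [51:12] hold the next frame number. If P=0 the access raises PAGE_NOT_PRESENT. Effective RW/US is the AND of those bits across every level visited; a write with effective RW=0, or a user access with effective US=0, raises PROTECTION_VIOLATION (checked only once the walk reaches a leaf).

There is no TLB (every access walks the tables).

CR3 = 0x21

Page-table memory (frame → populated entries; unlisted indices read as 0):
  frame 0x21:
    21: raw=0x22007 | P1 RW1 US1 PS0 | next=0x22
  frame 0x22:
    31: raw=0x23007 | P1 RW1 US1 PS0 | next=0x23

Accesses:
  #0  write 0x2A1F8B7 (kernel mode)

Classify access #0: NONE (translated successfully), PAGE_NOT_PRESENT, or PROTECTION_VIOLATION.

Per-access translation:
#0 VA=0x2A1F8B7 (w,kernel):
  lvl0: tbl 0x21, slot 21 ⇒ 0x22007 (P1/RW1/US1/PS0)
  lvl1: tbl 0x22, slot 31 ⇒ 0x23007 (P1/RW1/US1/PS0)
  → PA=0x238B7  (2 entries read)

Access #0 fault: NONE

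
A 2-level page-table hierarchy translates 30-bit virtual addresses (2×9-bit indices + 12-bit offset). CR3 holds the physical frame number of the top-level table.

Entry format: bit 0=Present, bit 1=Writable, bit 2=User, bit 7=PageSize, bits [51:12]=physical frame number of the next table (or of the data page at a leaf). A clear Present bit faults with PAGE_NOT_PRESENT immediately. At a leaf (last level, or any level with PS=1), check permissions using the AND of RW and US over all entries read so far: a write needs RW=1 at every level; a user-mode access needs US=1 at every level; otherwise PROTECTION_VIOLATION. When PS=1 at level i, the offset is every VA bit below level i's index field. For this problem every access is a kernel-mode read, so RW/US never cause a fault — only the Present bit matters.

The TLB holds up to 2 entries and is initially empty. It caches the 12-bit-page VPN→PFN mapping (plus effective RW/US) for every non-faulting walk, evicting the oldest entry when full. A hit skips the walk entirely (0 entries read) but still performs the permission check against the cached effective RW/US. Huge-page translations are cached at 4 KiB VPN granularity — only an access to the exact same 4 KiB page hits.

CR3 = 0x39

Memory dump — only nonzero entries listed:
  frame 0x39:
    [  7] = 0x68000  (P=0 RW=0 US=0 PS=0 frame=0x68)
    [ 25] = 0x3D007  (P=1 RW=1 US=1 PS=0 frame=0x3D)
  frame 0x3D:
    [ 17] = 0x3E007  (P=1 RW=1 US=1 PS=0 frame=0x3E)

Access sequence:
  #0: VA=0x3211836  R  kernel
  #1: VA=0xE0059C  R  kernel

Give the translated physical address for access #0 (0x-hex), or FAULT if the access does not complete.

Trace:
#0 VA=0x3211836 (r,kernel):
  [0] read 0x39 idx=25: raw=0x3D007 flags P=1 W=1 U=1 S=0
  [1] read 0x3D idx=17: raw=0x3E007 flags P=1 W=1 U=1 S=0
  ✓ 0x3E836  — 2 lookups
#1 VA=0xE0059C (r,kernel):
  [0] read 0x39 idx=7: raw=0x68000 flags P=0 W=0 U=0 S=0
  ⇒ fault: PAGE_NOT_PRESENT  — 1 lookups

Access #0 PA: 0x3E836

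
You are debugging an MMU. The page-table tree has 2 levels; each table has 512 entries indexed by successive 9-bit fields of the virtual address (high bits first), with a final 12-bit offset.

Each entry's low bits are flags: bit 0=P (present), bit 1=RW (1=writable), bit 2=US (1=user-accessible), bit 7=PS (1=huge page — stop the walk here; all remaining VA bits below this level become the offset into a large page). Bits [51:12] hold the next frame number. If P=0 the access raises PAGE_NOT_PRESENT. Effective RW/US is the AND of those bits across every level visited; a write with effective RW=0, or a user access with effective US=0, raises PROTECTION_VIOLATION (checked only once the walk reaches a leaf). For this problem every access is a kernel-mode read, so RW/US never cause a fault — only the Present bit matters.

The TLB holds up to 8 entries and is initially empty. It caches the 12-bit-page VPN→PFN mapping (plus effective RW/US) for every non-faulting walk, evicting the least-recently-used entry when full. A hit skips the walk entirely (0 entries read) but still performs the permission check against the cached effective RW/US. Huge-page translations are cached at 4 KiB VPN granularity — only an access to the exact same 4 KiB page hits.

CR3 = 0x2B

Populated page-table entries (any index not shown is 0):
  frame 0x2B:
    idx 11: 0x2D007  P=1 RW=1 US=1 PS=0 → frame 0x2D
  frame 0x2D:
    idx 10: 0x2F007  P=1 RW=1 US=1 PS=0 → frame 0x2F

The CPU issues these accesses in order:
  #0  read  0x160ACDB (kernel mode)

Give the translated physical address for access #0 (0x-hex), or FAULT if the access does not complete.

Trace:
#0 VA=0x160ACDB (r,kernel):
  [0] read 0x2B idx=11: raw=0x2D007 flags P=1 W=1 U=1 S=0
  [1] read 0x2D idx=10: raw=0x2F007 flags P=1 W=1 U=1 S=0
  → PA=0x2FCDB  (2 entries read)

Access #0 PA: 0x2FCDB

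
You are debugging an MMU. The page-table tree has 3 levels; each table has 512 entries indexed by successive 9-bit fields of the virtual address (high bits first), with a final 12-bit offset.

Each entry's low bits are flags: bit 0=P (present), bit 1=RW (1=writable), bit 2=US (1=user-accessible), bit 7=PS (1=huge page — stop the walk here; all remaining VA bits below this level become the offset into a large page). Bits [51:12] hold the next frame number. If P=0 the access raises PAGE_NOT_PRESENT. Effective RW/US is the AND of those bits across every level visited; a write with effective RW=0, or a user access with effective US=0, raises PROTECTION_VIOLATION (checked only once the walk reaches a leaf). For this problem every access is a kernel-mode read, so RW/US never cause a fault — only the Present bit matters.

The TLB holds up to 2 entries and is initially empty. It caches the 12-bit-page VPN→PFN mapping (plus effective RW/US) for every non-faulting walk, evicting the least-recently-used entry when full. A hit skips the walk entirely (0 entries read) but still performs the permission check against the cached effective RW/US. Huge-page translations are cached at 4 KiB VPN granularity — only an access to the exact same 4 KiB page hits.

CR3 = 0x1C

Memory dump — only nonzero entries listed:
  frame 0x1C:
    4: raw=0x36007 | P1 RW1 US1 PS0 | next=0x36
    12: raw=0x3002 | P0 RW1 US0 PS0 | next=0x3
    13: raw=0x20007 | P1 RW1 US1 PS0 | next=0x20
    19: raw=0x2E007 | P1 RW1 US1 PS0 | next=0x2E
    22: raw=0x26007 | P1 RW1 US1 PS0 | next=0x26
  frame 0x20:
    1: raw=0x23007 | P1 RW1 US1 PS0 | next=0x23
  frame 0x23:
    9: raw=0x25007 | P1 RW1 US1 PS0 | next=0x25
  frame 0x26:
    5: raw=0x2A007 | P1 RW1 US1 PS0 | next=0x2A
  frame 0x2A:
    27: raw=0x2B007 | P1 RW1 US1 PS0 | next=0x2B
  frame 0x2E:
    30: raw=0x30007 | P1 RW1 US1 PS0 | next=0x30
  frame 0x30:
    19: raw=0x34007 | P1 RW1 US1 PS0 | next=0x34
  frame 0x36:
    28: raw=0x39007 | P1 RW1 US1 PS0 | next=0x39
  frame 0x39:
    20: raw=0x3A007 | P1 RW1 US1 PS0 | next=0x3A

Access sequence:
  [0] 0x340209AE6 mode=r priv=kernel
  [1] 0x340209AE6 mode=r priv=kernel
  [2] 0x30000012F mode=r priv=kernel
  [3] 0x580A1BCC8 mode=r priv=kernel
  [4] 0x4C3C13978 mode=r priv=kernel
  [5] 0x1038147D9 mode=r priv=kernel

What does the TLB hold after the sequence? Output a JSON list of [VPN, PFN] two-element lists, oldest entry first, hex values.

Walk each access:
#0 VA=0x340209AE6 (r,kernel):
  [0] read 0x1C idx=13: raw=0x20007 flags P=1 W=1 U=1 S=0
  [1] read 0x20 idx=1: raw=0x23007 flags P=1 W=1 U=1 S=0
  [2] read 0x23 idx=9: raw=0x25007 flags P=1 W=1 U=1 S=0
  → PA=0x25AE6  (3 entries read)
#1 VA=0x340209AE6 (r,kernel):
  TLB hit vpn=0x340209 → PA=0x25AE6
#2 VA=0x30000012F (r,kernel):
  [0] read 0x1C idx=12: raw=0x3002 flags P=0 W=1 U=0 S=0
  ⇒ fault: PAGE_NOT_PRESENT  — 1 lookups
#3 VA=0x580A1BCC8 (r,kernel):
  [0] read 0x1C idx=22: raw=0x26007 flags P=1 W=1 U=1 S=0
  [1] read 0x26 idx=5: raw=0x2A007 flags P=1 W=1 U=1 S=0
  [2] read 0x2A idx=27: raw=0x2B007 flags P=1 W=1 U=1 S=0
  → PA=0x2BCC8  (3 entries read)
#4 VA=0x4C3C13978 (r,kernel):
  [0] read 0x1C idx=19: raw=0x2E007 flags P=1 W=1 U=1 S=0
  [1] read 0x2E idx=30: raw=0x30007 flags P=1 W=1 U=1 S=0
  [2] read 0x30 idx=19: raw=0x34007 flags P=1 W=1 U=1 S=0
  → PA=0x34978  (3 entries read)
#5 VA=0x1038147D9 (r,kernel):
  [0] read 0x1C idx=4: raw=0x36007 flags P=1 W=1 U=1 S=0
  [1] read 0x36 idx=28: raw=0x39007 flags P=1 W=1 U=1 S=0
  [2] read 0x39 idx=20: raw=0x3A007 flags P=1 W=1 U=1 S=0
  → PA=0x3A7D9  (3 entries read)

TLB: [["0x4C3C13", "0x34"], ["0x103814", "0x3A"]]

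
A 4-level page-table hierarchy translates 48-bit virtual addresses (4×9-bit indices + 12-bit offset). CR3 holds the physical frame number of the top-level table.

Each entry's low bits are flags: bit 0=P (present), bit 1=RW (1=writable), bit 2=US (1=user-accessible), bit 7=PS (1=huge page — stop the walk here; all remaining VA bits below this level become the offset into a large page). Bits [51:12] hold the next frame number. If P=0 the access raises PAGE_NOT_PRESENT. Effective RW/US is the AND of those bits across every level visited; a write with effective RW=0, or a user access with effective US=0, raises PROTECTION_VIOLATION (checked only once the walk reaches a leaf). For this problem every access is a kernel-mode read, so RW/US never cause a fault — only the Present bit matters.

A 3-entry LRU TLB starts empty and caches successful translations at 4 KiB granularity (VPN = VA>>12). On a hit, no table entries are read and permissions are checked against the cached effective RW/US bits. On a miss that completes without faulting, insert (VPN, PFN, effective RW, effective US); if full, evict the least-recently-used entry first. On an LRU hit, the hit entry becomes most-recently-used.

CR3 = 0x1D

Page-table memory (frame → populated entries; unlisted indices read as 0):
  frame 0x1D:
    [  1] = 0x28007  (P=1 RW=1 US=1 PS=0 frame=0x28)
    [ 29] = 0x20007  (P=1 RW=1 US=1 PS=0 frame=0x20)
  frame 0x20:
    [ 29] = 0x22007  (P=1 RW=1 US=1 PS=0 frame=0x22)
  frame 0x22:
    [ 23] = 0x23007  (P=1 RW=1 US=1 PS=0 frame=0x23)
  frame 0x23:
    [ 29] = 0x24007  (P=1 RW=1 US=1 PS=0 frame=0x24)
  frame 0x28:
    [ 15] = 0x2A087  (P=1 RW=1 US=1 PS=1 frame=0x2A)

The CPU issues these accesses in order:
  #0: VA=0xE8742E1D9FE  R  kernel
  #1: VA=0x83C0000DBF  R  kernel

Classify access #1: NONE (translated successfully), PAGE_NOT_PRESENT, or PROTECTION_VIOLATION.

Per-access translation:
#0 VA=0xE8742E1D9FE (r,kernel):
  lvl0: tbl 0x1D, slot 29 ⇒ 0x20007 (P1/RW1/US1/PS0)
  lvl1: tbl 0x20, slot 29 ⇒ 0x22007 (P1/RW1/US1/PS0)
  lvl2: tbl 0x22, slot 23 ⇒ 0x23007 (P1/RW1/US1/PS0)
  lvl3: tbl 0x23, slot 29 ⇒ 0x24007 (P1/RW1/US1/PS0)
  ✓ 0x249FE  — 4 lookups
#1 VA=0x83C0000DBF (r,kernel):
  lvl0: tbl 0x1D, slot 1 ⇒ 0x28007 (P1/RW1/US1/PS0)
  lvl1: tbl 0x28, slot 15 ⇒ 0x2A087 (P1/RW1/US1/PS1)
  ✓ 0x2ADBF (huge @L1)  — 2 lookups

Access #1 fault: NONE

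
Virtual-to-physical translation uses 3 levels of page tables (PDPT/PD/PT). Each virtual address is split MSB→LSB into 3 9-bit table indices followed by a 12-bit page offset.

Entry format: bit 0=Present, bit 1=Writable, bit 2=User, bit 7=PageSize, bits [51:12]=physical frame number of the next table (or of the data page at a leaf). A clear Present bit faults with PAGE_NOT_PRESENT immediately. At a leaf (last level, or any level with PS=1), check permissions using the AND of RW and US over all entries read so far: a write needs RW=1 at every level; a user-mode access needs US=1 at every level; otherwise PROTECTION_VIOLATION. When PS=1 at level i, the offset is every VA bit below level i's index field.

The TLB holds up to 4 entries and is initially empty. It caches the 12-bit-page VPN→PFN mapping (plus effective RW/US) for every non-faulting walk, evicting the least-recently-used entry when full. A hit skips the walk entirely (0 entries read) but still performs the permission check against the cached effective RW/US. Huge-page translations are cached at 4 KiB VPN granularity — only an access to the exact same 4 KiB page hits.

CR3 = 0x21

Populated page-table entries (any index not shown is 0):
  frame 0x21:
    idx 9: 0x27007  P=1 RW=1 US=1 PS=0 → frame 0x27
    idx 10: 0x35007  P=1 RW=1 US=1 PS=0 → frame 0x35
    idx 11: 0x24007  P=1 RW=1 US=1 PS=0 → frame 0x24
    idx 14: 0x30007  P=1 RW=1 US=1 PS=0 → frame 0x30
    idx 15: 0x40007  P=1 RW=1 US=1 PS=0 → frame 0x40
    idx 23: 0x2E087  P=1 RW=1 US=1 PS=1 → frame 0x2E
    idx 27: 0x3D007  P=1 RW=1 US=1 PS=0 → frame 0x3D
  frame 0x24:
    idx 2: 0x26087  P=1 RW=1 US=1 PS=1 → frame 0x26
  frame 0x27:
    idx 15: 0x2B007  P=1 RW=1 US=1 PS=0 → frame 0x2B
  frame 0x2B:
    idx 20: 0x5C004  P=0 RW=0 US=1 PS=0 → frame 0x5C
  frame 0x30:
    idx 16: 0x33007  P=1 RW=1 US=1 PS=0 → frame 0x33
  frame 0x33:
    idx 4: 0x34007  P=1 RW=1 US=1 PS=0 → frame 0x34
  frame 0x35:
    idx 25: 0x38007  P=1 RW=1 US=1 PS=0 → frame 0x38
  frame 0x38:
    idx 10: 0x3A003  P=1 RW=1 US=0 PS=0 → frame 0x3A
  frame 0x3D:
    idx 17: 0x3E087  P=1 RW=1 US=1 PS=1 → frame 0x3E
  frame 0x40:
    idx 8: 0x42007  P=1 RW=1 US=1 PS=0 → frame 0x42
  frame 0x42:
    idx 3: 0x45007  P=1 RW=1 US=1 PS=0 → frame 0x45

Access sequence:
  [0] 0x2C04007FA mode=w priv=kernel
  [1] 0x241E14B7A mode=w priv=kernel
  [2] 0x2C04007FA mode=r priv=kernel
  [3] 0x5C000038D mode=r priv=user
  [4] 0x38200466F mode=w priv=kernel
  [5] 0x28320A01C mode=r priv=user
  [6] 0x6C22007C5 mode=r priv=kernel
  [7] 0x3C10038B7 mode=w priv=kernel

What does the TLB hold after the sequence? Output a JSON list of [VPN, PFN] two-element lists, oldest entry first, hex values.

Trace:
#0 VA=0x2C04007FA (w,kernel):
  L0 @0x21[11] → 0x24007  P=1,RW=1,US=1,PS=0
  L1 @0x24[2] → 0x26087  P=1,RW=1,US=1,PS=1
  ✓ 0x267FA (huge @L1)  — 2 lookups
#1 VA=0x241E14B7A (w,kernel):
  L0 @0x21[9] → 0x27007  P=1,RW=1,US=1,PS=0
  L1 @0x27[15] → 0x2B007  P=1,RW=1,US=1,PS=0
  L2 @0x2B[20] → 0x5C004  P=0,RW=0,US=1,PS=0
  ✗ PAGE_NOT_PRESENT  [3 reads]
#2 VA=0x2C04007FA (r,kernel):
  TLB hit vpn=0x2C0400 → PA=0x267FA
#3 VA=0x5C000038D (r,user):
  L0 @0x21[23] → 0x2E087  P=1,RW=1,US=1,PS=1
  ✓ 0x2E38D (huge @L0)  — 1 lookups
#4 VA=0x38200466F (w,kernel):
  L0 @0x21[14] → 0x30007  P=1,RW=1,US=1,PS=0
  L1 @0x30[16] → 0x33007  P=1,RW=1,US=1,PS=0
  L2 @0x33[4] → 0x34007  P=1,RW=1,US=1,PS=0
  ✓ 0x3466F  — 3 lookups
#5 VA=0x28320A01C (r,user):
  L0 @0x21[10] → 0x35007  P=1,RW=1,US=1,PS=0
  L1 @0x35[25] → 0x38007  P=1,RW=1,US=1,PS=0
  L2 @0x38[10] → 0x3A003  P=1,RW=1,US=0,PS=0
  ✗ PROTECTION_VIOLATION  [3 reads]
#6 VA=0x6C22007C5 (r,kernel):
  L0 @0x21[27] → 0x3D007  P=1,RW=1,US=1,PS=0
  L1 @0x3D[17] → 0x3E087  P=1,RW=1,US=1,PS=1
  ✓ 0x3E7C5 (huge @L1)  — 2 lookups
#7 VA=0x3C10038B7 (w,kernel):
  L0 @0x21[15] → 0x40007  P=1,RW=1,US=1,PS=0
  L1 @0x40[8] → 0x42007  P=1,RW=1,US=1,PS=0
  L2 @0x42[3] → 0x45007  P=1,RW=1,US=1,PS=0
  ✓ 0x458B7  — 3 lookups

TLB: [["0x5C0000", "0x2E"], ["0x382004", "0x34"], ["0x6C2200", "0x3E"], ["0x3C1003", "0x45"]]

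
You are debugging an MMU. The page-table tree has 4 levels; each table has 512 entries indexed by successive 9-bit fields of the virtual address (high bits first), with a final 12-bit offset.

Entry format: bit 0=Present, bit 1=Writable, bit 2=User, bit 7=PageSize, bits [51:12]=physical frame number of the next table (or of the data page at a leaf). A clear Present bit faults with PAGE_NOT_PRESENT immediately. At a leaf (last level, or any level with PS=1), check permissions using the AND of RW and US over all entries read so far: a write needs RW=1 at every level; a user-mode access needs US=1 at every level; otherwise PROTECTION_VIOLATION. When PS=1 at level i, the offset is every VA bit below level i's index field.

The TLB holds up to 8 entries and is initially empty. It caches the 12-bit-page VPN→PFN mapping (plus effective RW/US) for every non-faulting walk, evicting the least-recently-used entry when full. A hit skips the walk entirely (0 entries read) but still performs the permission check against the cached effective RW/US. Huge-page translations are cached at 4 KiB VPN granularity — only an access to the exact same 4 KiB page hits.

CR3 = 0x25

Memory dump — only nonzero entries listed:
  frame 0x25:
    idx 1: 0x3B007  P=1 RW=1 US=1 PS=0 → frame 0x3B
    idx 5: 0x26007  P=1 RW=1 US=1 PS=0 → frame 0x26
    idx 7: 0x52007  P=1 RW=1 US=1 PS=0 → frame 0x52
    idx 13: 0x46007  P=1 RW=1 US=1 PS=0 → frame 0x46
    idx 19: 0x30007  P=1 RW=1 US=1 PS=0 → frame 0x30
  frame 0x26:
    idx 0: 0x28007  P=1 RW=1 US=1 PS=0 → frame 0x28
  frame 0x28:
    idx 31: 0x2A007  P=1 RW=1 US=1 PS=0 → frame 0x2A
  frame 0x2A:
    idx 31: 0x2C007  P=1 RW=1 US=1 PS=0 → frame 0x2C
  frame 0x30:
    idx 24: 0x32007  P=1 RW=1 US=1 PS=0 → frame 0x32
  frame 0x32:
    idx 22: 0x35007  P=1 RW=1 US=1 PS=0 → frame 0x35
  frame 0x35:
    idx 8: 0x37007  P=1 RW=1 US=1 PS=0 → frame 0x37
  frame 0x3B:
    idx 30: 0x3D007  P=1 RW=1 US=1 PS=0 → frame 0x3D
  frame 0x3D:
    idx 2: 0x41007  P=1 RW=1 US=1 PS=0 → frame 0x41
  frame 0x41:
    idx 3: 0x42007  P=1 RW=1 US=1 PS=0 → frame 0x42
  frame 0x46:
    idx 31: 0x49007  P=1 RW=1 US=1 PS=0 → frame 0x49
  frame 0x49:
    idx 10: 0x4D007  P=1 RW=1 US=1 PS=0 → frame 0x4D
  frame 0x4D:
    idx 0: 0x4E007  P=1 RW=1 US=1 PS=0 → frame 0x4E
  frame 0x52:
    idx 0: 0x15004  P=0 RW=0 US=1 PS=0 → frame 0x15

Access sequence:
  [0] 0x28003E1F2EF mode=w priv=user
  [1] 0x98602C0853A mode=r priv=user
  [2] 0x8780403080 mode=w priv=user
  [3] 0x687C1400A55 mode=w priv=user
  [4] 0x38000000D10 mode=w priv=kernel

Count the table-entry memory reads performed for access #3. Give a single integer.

Trace:
#0 VA=0x28003E1F2EF (w,user):
  L0: frame=0x25 idx=5 entry=0x26007 [P=1 RW=1 US=1 PS=0]
  L1: frame=0x26 idx=0 entry=0x28007 [P=1 RW=1 US=1 PS=0]
  L2: frame=0x28 idx=31 entry=0x2A007 [P=1 RW=1 US=1 PS=0]
  L3: frame=0x2A idx=31 entry=0x2C007 [P=1 RW=1 US=1 PS=0]
  ✓ 0x2C2EF  — 4 lookups
#1 VA=0x98602C0853A (r,user):
  L0: frame=0x25 idx=19 entry=0x30007 [P=1 RW=1 US=1 PS=0]
  L1: frame=0x30 idx=24 entry=0x32007 [P=1 RW=1 US=1 PS=0]
  L2: frame=0x32 idx=22 entry=0x35007 [P=1 RW=1 US=1 PS=0]
  L3: frame=0x35 idx=8 entry=0x37007 [P=1 RW=1 US=1 PS=0]
  ✓ 0x3753A  — 4 lookups
#2 VA=0x8780403080 (w,user):
  L0: frame=0x25 idx=1 entry=0x3B007 [P=1 RW=1 US=1 PS=0]
  L1: frame=0x3B idx=30 entry=0x3D007 [P=1 RW=1 US=1 PS=0]
  L2: frame=0x3D idx=2 entry=0x41007 [P=1 RW=1 US=1 PS=0]
  L3: frame=0x41 idx=3 entry=0x42007 [P=1 RW=1 US=1 PS=0]
  ✓ 0x42080  — 4 lookups
#3 VA=0x687C1400A55 (w,user):
  L0: frame=0x25 idx=13 entry=0x46007 [P=1 RW=1 US=1 PS=0]
  L1: frame=0x46 idx=31 entry=0x49007 [P=1 RW=1 US=1 PS=0]
  L2: frame=0x49 idx=10 entry=0x4D007 [P=1 RW=1 US=1 PS=0]
  L3: frame=0x4D idx=0 entry=0x4E007 [P=1 RW=1 US=1 PS=0]
  ✓ 0x4EA55  — 4 lookups
#4 VA=0x38000000D10 (w,kernel):
  L0: frame=0x25 idx=7 entry=0x52007 [P=1 RW=1 US=1 PS=0]
  L1: frame=0x52 idx=0 entry=0x15004 [P=0 RW=0 US=1 PS=0]
  ✗ PAGE_NOT_PRESENT  [2 reads]

Entries read for #3: 4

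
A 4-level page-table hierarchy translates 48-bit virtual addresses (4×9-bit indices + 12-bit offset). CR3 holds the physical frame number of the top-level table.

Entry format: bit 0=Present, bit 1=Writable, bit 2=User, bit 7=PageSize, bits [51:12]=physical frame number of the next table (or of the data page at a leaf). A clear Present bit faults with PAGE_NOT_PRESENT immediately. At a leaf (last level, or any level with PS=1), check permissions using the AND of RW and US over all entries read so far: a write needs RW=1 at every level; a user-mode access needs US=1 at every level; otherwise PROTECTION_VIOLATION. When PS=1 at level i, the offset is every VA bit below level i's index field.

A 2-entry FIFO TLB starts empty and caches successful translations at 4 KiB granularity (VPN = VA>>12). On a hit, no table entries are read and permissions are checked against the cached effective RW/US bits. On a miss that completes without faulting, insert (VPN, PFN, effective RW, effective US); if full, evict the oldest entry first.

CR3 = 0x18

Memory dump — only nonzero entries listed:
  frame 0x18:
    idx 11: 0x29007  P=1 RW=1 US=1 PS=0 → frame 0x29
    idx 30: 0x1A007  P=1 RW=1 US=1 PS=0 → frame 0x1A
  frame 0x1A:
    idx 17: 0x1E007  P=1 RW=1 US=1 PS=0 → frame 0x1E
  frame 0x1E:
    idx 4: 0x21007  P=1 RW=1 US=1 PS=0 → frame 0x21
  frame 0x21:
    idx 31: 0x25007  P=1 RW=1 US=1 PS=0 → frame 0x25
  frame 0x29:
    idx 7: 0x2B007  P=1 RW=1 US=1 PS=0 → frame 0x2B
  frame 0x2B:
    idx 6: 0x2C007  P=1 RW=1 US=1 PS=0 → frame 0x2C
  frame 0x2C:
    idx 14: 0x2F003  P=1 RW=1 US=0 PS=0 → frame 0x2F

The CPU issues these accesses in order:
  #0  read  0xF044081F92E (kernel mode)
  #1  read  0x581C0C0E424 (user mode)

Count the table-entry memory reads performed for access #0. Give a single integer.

Per-access translation:
#0 VA=0xF044081F92E (r,kernel):
  L0 @0x18[30] → 0x1A007  P=1,RW=1,US=1,PS=0
  L1 @0x1A[17] → 0x1E007  P=1,RW=1,US=1,PS=0
  L2 @0x1E[4] → 0x21007  P=1,RW=1,US=1,PS=0
  L3 @0x21[31] → 0x25007  P=1,RW=1,US=1,PS=0
  ✓ 0x2592E  — 4 lookups
#1 VA=0x581C0C0E424 (r,user):
  L0 @0x18[11] → 0x29007  P=1,RW=1,US=1,PS=0
  L1 @0x29[7] → 0x2B007  P=1,RW=1,US=1,PS=0
  L2 @0x2B[6] → 0x2C007  P=1,RW=1,US=1,PS=0
  L3 @0x2C[14] → 0x2F003  P=1,RW=1,US=0,PS=0
  → PROTECTION_VIOLATION  (4 entries read)

Entries read for #0: 4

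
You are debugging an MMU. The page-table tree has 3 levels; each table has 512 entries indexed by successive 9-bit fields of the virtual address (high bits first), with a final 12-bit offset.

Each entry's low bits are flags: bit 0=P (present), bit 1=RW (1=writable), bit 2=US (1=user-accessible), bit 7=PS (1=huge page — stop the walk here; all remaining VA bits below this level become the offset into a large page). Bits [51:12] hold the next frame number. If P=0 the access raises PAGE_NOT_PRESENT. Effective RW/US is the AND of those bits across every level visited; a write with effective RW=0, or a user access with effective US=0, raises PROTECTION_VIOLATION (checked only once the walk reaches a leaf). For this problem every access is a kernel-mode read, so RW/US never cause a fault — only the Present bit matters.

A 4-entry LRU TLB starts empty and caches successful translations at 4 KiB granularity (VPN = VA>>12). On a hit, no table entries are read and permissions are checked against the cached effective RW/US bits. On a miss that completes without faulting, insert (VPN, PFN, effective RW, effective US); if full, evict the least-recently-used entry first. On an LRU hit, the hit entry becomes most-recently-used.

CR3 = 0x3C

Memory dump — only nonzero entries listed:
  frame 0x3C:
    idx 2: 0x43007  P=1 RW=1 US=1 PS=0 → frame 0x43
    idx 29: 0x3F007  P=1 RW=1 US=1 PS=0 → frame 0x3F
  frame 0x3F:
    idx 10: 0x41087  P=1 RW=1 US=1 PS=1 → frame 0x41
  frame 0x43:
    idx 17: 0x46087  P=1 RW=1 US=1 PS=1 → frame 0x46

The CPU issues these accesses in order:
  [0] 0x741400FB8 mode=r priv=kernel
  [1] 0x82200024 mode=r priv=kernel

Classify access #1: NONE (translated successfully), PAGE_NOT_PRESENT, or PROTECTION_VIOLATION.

Walk each access:
#0 VA=0x741400FB8 (r,kernel):
  [0] read 0x3C idx=29: raw=0x3F007 flags P=1 W=1 U=1 S=0
  [1] read 0x3F idx=10: raw=0x41087 flags P=1 W=1 U=1 S=1
  ✓ 0x41FB8 (huge @L1)  — 2 lookups
#1 VA=0x82200024 (r,kernel):
  [0] read 0x3C idx=2: raw=0x43007 flags P=1 W=1 U=1 S=0
  [1] read 0x43 idx=17: raw=0x46087 flags P=1 W=1 U=1 S=1
  ✓ 0x46024 (huge @L1)  — 2 lookups

Access #1 fault: NONE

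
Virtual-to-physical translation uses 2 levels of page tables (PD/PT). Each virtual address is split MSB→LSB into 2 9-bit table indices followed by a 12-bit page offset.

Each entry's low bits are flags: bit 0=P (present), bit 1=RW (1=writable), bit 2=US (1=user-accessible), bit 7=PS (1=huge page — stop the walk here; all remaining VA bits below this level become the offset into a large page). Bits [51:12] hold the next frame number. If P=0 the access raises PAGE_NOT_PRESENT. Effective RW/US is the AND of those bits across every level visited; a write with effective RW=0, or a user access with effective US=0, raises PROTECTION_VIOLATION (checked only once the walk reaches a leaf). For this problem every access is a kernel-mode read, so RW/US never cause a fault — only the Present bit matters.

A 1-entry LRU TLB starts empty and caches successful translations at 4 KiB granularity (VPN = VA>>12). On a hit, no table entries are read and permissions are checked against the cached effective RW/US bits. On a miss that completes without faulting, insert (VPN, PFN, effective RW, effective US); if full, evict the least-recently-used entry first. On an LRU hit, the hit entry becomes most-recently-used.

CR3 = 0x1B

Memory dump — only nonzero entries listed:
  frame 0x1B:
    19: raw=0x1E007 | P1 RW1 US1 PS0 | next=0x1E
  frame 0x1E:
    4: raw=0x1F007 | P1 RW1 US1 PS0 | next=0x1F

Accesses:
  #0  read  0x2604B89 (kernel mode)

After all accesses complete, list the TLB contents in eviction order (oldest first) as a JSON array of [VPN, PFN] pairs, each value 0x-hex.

Per-access translation:
#0 VA=0x2604B89 (r,kernel):
  lvl0: tbl 0x1B, slot 19 ⇒ 0x1E007 (P1/RW1/US1/PS0)
  lvl1: tbl 0x1E, slot 4 ⇒ 0x1F007 (P1/RW1/US1/PS0)
  ⇒ phys 0x1FB89  [2 reads]

TLB: [["0x2604", "0x1F"]]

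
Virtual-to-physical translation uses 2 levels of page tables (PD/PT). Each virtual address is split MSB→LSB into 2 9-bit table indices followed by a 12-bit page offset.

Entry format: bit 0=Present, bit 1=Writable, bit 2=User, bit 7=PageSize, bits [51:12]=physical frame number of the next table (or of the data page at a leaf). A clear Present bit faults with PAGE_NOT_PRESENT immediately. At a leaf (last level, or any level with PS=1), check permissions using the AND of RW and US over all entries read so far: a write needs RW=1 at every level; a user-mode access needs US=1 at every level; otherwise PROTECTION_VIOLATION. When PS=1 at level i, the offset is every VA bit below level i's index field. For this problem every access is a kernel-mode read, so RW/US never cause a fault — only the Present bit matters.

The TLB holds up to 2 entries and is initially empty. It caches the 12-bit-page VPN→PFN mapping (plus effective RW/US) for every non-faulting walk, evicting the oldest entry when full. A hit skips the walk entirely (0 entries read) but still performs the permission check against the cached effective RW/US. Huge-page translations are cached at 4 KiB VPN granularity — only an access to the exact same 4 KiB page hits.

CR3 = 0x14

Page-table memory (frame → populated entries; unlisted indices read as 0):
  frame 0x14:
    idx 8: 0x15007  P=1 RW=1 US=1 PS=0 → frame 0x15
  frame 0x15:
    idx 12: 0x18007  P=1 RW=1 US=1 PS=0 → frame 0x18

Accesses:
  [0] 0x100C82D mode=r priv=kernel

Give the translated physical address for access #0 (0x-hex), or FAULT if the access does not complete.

Trace:
#0 VA=0x100C82D (r,kernel):
  [0] read 0x14 idx=8: raw=0x15007 flags P=1 W=1 U=1 S=0
  [1] read 0x15 idx=12: raw=0x18007 flags P=1 W=1 U=1 S=0
  ⇒ phys 0x1882D  [2 reads]

Access #0 PA: 0x1882D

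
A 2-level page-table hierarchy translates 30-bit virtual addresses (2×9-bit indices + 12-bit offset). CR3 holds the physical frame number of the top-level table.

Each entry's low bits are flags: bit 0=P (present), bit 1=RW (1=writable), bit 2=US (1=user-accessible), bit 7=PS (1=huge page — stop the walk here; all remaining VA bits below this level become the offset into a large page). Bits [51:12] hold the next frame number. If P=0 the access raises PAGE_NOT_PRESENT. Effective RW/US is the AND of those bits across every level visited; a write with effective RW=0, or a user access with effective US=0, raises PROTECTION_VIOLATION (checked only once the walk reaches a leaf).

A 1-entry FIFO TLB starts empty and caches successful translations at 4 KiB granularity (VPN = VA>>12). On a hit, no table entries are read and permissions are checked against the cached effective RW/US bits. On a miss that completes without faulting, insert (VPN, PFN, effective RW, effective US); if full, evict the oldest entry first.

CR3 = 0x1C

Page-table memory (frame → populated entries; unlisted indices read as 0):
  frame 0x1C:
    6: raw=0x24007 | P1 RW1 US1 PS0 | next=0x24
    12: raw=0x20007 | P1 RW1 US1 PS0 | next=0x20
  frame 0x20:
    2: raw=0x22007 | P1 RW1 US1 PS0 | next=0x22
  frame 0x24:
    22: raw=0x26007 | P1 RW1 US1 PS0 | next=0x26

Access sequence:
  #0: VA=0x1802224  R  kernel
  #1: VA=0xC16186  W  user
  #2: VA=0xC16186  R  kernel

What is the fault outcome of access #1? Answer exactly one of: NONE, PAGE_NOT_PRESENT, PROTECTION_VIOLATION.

Walk each access:
#0 VA=0x1802224 (r,kernel):
  L0: frame=0x1C idx=12 entry=0x20007 [P=1 RW=1 US=1 PS=0]
  L1: frame=0x20 idx=2 entry=0x22007 [P=1 RW=1 US=1 PS=0]
  ✓ 0x22224  — 2 lookups
#1 VA=0xC16186 (w,user):
  L0: frame=0x1C idx=6 entry=0x24007 [P=1 RW=1 US=1 PS=0]
  L1: frame=0x24 idx=22 entry=0x26007 [P=1 RW=1 US=1 PS=0]
  ✓ 0x26186  — 2 lookups
#2 VA=0xC16186 (r,kernel):
  TLB hit vpn=0xC16 → PA=0x26186

Access #1 fault: NONE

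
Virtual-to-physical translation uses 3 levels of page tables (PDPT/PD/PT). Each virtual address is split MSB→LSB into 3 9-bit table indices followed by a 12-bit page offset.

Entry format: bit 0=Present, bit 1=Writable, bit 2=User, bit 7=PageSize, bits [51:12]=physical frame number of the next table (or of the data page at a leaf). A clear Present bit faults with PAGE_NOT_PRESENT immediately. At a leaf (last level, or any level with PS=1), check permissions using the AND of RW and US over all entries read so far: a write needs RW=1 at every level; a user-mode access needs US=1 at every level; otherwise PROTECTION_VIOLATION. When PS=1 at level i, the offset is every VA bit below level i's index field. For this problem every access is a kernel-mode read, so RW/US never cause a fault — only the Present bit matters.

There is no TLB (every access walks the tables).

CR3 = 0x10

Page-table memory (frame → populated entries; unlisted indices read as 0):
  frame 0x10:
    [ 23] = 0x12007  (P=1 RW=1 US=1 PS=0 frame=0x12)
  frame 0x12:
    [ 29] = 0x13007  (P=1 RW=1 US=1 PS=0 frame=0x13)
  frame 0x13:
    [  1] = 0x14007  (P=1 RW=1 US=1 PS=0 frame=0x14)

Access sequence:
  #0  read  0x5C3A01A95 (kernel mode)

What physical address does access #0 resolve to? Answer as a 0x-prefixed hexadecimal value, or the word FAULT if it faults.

Trace:
#0 VA=0x5C3A01A95 (r,kernel):
  [0] read 0x10 idx=23: raw=0x12007 flags P=1 W=1 U=1 S=0
  [1] read 0x12 idx=29: raw=0x13007 flags P=1 W=1 U=1 S=0
  [2] read 0x13 idx=1: raw=0x14007 flags P=1 W=1 U=1 S=0
  ✓ 0x14A95  — 3 lookups

Access #0 PA: 0x14A95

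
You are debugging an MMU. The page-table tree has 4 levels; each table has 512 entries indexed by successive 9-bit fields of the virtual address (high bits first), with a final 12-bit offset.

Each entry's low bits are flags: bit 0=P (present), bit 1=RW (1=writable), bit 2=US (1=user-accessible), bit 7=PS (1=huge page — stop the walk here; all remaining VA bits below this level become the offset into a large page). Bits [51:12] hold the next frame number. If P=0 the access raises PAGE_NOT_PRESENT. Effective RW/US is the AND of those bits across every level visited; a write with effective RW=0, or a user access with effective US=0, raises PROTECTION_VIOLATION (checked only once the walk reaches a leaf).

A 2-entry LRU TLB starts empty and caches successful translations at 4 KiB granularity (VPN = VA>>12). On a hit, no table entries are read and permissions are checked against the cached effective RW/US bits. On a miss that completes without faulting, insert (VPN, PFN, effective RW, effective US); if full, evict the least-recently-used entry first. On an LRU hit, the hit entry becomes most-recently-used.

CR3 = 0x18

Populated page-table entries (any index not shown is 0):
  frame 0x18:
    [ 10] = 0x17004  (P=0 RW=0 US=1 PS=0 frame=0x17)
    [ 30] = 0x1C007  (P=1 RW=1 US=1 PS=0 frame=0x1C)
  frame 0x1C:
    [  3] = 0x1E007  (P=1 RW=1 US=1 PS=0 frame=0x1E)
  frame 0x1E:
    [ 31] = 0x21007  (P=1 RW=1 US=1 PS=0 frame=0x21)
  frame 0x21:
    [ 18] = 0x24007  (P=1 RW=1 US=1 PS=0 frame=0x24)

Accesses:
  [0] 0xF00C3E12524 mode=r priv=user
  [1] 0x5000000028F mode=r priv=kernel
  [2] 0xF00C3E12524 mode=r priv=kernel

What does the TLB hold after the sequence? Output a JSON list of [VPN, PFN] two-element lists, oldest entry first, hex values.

Walk each access:
#0 VA=0xF00C3E12524 (r,user):
  L0: frame=0x18 idx=30 entry=0x1C007 [P=1 RW=1 US=1 PS=0]
  L1: frame=0x1C idx=3 entry=0x1E007 [P=1 RW=1 US=1 PS=0]
  L2: frame=0x1E idx=31 entry=0x21007 [P=1 RW=1 US=1 PS=0]
  L3: frame=0x21 idx=18 entry=0x24007 [P=1 RW=1 US=1 PS=0]
  ⇒ phys 0x24524  [4 reads]
#1 VA=0x5000000028F (r,kernel):
  L0: frame=0x18 idx=10 entry=0x17004 [P=0 RW=0 US=1 PS=0]
  ⇒ fault: PAGE_NOT_PRESENT  — 1 lookups
#2 VA=0xF00C3E12524 (r,kernel):
  TLB hit vpn=0xF00C3E12 → PA=0x24524

TLB: [["0xF00C3E12", "0x24"]]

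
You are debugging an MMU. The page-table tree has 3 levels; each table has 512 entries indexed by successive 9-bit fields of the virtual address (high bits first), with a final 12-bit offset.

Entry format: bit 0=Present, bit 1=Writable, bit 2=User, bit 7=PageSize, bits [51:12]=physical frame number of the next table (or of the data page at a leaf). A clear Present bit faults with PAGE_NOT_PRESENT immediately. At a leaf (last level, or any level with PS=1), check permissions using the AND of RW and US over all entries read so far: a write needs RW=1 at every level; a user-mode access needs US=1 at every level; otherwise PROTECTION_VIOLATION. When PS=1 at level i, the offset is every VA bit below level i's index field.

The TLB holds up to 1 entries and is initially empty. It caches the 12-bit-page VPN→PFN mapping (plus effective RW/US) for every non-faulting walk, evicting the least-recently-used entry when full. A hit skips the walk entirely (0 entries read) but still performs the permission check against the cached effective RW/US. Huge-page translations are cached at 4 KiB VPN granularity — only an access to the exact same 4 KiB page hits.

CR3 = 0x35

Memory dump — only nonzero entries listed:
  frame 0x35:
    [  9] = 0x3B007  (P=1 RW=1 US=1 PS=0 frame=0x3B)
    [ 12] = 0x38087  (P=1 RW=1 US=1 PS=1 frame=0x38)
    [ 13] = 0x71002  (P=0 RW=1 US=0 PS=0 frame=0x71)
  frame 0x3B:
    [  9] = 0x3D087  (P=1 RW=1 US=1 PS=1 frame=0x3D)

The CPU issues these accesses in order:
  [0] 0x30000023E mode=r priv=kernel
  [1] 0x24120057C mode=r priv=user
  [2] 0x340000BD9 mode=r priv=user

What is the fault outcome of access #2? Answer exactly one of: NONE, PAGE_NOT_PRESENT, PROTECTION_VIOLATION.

Trace:
#0 VA=0x30000023E (r,kernel):
  L0 @0x35[12] → 0x38087  P=1,RW=1,US=1,PS=1
  → PA=0x3823E (huge @L0)  (1 entries read)
#1 VA=0x24120057C (r,user):
  L0 @0x35[9] → 0x3B007  P=1,RW=1,US=1,PS=0
  L1 @0x3B[9] → 0x3D087  P=1,RW=1,US=1,PS=1
  → PA=0x3D57C (huge @L1)  (2 entries read)
#2 VA=0x340000BD9 (r,user):
  L0 @0x35[13] → 0x71002  P=0,RW=1,US=0,PS=0
  ⇒ fault: PAGE_NOT_PRESENT  — 1 lookups

Access #2 fault: PAGE_NOT_PRESENT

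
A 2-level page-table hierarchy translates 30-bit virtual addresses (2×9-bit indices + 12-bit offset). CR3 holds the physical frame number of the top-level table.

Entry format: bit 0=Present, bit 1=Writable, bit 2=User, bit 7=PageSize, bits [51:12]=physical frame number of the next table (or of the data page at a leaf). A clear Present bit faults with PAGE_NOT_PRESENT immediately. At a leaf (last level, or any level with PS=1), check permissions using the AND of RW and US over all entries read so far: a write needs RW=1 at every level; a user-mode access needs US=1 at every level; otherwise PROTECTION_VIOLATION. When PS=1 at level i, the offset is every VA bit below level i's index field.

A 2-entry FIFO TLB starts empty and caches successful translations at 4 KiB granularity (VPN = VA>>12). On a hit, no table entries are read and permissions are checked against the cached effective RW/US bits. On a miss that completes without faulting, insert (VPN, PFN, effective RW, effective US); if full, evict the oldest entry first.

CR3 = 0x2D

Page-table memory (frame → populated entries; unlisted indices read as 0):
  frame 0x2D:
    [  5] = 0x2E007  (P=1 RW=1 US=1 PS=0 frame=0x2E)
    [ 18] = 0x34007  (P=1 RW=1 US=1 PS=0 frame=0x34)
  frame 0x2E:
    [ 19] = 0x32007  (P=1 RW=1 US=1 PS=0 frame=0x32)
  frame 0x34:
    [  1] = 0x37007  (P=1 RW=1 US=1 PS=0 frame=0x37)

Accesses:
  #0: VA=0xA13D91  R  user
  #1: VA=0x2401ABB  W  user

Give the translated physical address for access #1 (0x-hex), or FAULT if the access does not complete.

Walk each access:
#0 VA=0xA13D91 (r,user):
  L0: frame=0x2D idx=5 entry=0x2E007 [P=1 RW=1 US=1 PS=0]
  L1: frame=0x2E idx=19 entry=0x32007 [P=1 RW=1 US=1 PS=0]
  → PA=0x32D91  (2 entries read)
#1 VA=0x2401ABB (w,user):
  L0: frame=0x2D idx=18 entry=0x34007 [P=1 RW=1 US=1 PS=0]
  L1: frame=0x34 idx=1 entry=0x37007 [P=1 RW=1 US=1 PS=0]
  → PA=0x37ABB  (2 entries read)

Access #1 PA: 0x37ABB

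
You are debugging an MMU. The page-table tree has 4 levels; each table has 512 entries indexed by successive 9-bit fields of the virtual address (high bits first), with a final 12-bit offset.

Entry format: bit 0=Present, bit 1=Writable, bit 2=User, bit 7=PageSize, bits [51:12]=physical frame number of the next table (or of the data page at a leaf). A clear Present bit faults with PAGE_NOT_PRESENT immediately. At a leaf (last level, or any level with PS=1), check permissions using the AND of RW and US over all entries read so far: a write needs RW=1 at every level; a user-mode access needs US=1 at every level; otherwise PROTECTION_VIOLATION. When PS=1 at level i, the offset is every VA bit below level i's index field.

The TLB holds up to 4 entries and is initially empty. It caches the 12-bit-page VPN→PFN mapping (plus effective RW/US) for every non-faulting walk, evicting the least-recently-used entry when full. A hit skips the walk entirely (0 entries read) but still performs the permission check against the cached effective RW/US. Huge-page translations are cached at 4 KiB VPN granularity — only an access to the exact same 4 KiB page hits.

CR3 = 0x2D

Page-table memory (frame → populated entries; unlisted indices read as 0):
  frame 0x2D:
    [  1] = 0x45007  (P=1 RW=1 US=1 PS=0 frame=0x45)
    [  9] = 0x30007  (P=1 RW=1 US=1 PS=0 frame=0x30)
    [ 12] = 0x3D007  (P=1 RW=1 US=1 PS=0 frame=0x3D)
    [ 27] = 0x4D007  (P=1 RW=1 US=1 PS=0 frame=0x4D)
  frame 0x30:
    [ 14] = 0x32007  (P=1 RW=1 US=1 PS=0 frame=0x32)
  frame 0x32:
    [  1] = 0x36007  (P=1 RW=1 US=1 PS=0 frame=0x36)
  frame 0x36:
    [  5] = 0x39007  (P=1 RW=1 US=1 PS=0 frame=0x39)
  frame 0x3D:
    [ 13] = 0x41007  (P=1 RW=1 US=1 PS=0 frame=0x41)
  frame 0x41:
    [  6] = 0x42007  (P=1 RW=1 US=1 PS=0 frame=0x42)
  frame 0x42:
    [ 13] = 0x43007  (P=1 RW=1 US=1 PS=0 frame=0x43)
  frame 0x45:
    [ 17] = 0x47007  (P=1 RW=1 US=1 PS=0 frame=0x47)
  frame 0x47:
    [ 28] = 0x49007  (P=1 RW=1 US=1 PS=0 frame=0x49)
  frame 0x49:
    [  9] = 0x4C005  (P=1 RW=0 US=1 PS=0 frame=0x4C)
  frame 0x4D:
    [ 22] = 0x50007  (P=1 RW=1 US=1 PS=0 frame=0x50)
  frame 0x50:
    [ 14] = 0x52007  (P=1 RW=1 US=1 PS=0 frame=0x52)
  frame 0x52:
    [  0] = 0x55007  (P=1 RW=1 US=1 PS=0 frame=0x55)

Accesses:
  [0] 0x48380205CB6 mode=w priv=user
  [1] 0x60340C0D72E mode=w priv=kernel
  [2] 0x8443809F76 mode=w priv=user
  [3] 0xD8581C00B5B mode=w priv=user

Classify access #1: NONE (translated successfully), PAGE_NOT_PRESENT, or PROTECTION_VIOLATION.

Trace:
#0 VA=0x48380205CB6 (w,user):
  L0: frame=0x2D idx=9 entry=0x30007 [P=1 RW=1 US=1 PS=0]
  L1: frame=0x30 idx=14 entry=0x32007 [P=1 RW=1 US=1 PS=0]
  L2: frame=0x32 idx=1 entry=0x36007 [P=1 RW=1 US=1 PS=0]
  L3: frame=0x36 idx=5 entry=0x39007 [P=1 RW=1 US=1 PS=0]
  → PA=0x39CB6  (4 entries read)
#1 VA=0x60340C0D72E (w,kernel):
  L0: frame=0x2D idx=12 entry=0x3D007 [P=1 RW=1 US=1 PS=0]
  L1: frame=0x3D idx=13 entry=0x41007 [P=1 RW=1 US=1 PS=0]
  L2: frame=0x41 idx=6 entry=0x42007 [P=1 RW=1 US=1 PS=0]
  L3: frame=0x42 idx=13 entry=0x43007 [P=1 RW=1 US=1 PS=0]
  → PA=0x4372E  (4 entries read)
#2 VA=0x8443809F76 (w,user):
  L0: frame=0x2D idx=1 entry=0x45007 [P=1 RW=1 US=1 PS=0]
  L1: frame=0x45 idx=17 entry=0x47007 [P=1 RW=1 US=1 PS=0]
  L2: frame=0x47 idx=28 entry=0x49007 [P=1 RW=1 US=1 PS=0]
  L3: frame=0x49 idx=9 entry=0x4C005 [P=1 RW=0 US=1 PS=0]
  ✗ PROTECTION_VIOLATION  [4 reads]
#3 VA=0xD8581C00B5B (w,user):
  L0: frame=0x2D idx=27 entry=0x4D007 [P=1 RW=1 US=1 PS=0]
  L1: frame=0x4D idx=22 entry=0x50007 [P=1 RW=1 US=1 PS=0]
  L2: frame=0x50 idx=14 entry=0x52007 [P=1 RW=1 US=1 PS=0]
  L3: frame=0x52 idx=0 entry=0x55007 [P=1 RW=1 US=1 PS=0]
  → PA=0x55B5B  (4 entries read)

Access #1 fault: NONE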